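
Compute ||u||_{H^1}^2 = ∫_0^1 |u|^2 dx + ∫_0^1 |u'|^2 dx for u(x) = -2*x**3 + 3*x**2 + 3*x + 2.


||u||_{H^1}^2 = 2357/70

The H^1 norm (squared) on an interval (0, L) is
  ||u||_{H^1}^2 = ∫_0^L u(x)^2 dx + ∫_0^L u'(x)^2 dx.
Compute u'(x) = -6*x**2 + 6*x + 3.
Then u(x)^2 = 4*x**6 - 12*x**5 - 3*x**4 + 10*x**3 + 21*x**2 + 12*x + 4 and u'(x)^2 = 36*x**4 - 72*x**3 + 36*x + 9.
Integrate each monomial from 0 to 1 using ∫_0^1 c·x^n dx = c·1^(n+1)/(n+1):
  ∫_0^1 u(x)^2 dx = ∫_0^1 (4*x^6 - 12*x^5 - 3*x^4 + 10*x^3 + 21*x^2 + 12*x + 4) dx. Term by term:
    ∫_0^1 4*x^6 dx = 4/7;  ∫_0^1 -12*x^5 dx = -2;  ∫_0^1 -3*x^4 dx = -3/5;
    ∫_0^1 10*x^3 dx = 5/2;  ∫_0^1 21*x^2 dx = 7;  ∫_0^1 12*x dx = 6;
    ∫_0^1 4 dx = 4.
  Sum: 4/7 − 2 − 3/5 + 5/2 + 7 + 6 + 4 = 1223/70.
  ∫_0^1 u'(x)^2 dx = ∫_0^1 (36*x^4 - 72*x^3 + 36*x + 9) dx. Term by term:
    ∫_0^1 36*x^4 dx = 36/5;  ∫_0^1 -72*x^3 dx = -18;  ∫_0^1 36*x dx = 18;
    ∫_0^1 9 dx = 9.
  Sum: 36/5 − 18 + 18 + 9 = 81/5.
Adding: ||u||_{H^1}^2 = 1223/70 + 81/5 = 2357/70.


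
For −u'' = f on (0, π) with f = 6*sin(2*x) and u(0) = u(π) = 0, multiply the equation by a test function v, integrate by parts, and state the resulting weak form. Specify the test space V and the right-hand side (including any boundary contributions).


V = H^1_0(0, π) (so v(0) = v(π) = 0); weak form: ∫_0^π u'v' dx = ∫_0^π (6*sin(2*x)) v dx for all v ∈ V.

Multiply both sides by a test function v and integrate from 0 to π:
  ∫_0^π −u''(x) v(x) dx = ∫_0^π f(x) v(x) dx.
Integrate the LHS by parts once:
  ∫_0^π −u'' v dx = −[u'(x) v(x)]_0^π + ∫_0^π u'(x) v'(x) dx.
Thus ∫_0^π u'(x) v'(x) dx = ∫_0^π f(x) v(x) dx + [u'(x) v(x)]_0^π.
Choose V so that boundary terms are either known or forced to vanish.
u is Dirichlet: u(0) = u(π) = 0. Let V = H^1_0(0, π); then v(0) = v(π) = 0, and [u' v]_0^π = 0.
Weak formulation: find u (satisfying any essential BC) such that ∫_0^π u'(x) v'(x) dx = ∫_0^π f v dx for all v ∈ V.
Substituting f(x) = 6*sin(2*x), the right-hand side is ∫_0^π (6*sin(2*x)) v dx.


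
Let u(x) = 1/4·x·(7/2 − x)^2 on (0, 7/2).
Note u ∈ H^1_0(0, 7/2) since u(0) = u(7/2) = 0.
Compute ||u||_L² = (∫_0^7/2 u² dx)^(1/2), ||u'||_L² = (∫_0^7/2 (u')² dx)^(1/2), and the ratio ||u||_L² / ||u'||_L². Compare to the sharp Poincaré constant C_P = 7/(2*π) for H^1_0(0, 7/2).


||u||_L² / ||u'||_L² = sqrt(14)/4 < C_P = 7/(2*π).

u(x) = 1/4·x·(7/2 − x)^2, so u'(x) = (2*x - 7)*(6*x - 7)/16.
u(x) = 1/4·x·(7/2 − x)^2 vanishes at x = 0 and x = 7/2, so u ∈ H^1_0(0, 7/2). Differentiate via the product rule and integrate the resulting polynomials term by term.
  ∫_0^7/2 u² dx = ∫_0^7/2 (x^6/16 - 7*x^5/8 + 147*x^4/32 - 343*x^3/32 + 2401*x^2/256) dx. Term by term:
    ∫_0^7/2 x^6/16 dx = 117649/2048;  ∫_0^7/2 -7*x^5/8 dx = -823543/3072;  ∫_0^7/2 147*x^4/32 dx = 2470629/5120;
    ∫_0^7/2 -343*x^3/32 dx = -823543/2048;  ∫_0^7/2 2401*x^2/256 dx = 823543/6144.
  Sum: 117649/2048 − 823543/3072 + 2470629/5120 − 823543/2048 + 823543/6144 = 117649/30720.
  ∫_0^7/2 (u')² dx = ∫_0^7/2 (9*x^4/16 - 21*x^3/4 + 539*x^2/32 - 343*x/16 + 2401/256) dx. Term by term:
    ∫_0^7/2 9*x^4/16 dx = 151263/2560;  ∫_0^7/2 -21*x^3/4 dx = -50421/256;  ∫_0^7/2 539*x^2/32 dx = 184877/768;
    ∫_0^7/2 -343*x/16 dx = -16807/128;  ∫_0^7/2 2401/256 dx = 16807/512.
  Sum: 151263/2560 − 50421/256 + 184877/768 − 16807/128 + 16807/512 = 16807/3840.
∫_0^7/2 u² dx = 117649/30720, so ||u||_L² = 343*sqrt(30)/960.
∫_0^7/2 (u')² dx = 16807/3840, so ||u'||_L² = 49*sqrt(105)/240.
Ratio ||u||_L² / ||u'||_L² = sqrt(14)/4.
Sharp Poincaré constant on H^1_0(0, 7/2) is C_P = L/π = 7/(2*π), achieved by sin(2*π/7·x).
A polynomial bump cannot attain the sharp Poincaré constant (only the first sine eigenfunction does), so the ratio is strictly less than C_P, consistent with ||u||_L² ≤ C_P ||u'||_L².


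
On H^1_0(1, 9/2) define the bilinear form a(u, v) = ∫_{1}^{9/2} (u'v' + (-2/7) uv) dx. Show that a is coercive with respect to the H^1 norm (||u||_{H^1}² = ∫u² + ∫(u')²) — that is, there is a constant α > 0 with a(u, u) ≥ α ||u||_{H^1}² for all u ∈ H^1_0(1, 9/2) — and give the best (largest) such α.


α = 2*(-7 + 2*π^2)/(4*π^2 + 49)

Coercivity of a(·,·) on H^1_0(1, 9/2) means a(u, u) ≥ α ||u||_{H^1}² for every u ∈ H^1_0.
The interval has length L = 7/2, and Poincaré/coercivity depend only on L. Here a(u, u) = ∫(u')² + (-2/7)·∫u².
Here c = -2/7 < 0 with |c| < (π/L)² = 4*π^2/49, so coercivity still holds. The condition a(u,u) ≥ α||u||_{H^1}² reads (1−α)∫(u')² ≥ (α−c)∫u². Any admissible α is ≤ 1 (rapidly oscillating u have ∫u²/∫(u')² → 0), and α = 1 would force 0 ≥ (1−c)∫u², impossible since c < 1; so 1−α > 0. By the sharp Poincaré inequality on H^1_0 of an interval of length L, ∫(u')² ≥ (π/L)²∫u² with equality for the first sine mode sin(π(x−x₀)/L) (x₀ the left endpoint), so the inequality holds for all u iff (1−α)(π/L)² ≥ α − c, i.e. α ≤ ((π/L)² + c)/((π/L)² + 1) = (1 + c(L/π)²)/(1 + (L/π)²). (Direct route, valid since c ≤ 0: Poincaré gives c∫u² ≥ c(L/π)²∫(u')², so a(u,u) ≥ (1 + c(L/π)²)∫(u')², while ||u||_{H^1}² ≤ (1 + (L/π)²)∫(u')²; dividing yields the same α.) With (π/L)² = 4*π^2/49 and c = -2/7, the largest admissible constant is α = ((π/L)² + c)/((π/L)² + 1).
Simplifying, α = 2*(-7 + 2*π^2)/(4*π^2 + 49).


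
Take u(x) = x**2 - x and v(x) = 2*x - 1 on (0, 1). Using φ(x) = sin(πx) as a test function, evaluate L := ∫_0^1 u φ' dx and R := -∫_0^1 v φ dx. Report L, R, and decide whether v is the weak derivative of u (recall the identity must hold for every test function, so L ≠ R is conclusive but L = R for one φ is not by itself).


LHS = 0, RHS = 0. Yes, v = u' weakly.

u(x) = x**2 - x, classical derivative u'(x) = 2*x - 1.
φ(x) = sin(πx), so φ'(x) = π*cos(π*x).
Note φ(0) = φ(1) = 0, so the boundary term u·φ vanishes.
LHS = ∫_0^1 u(x) φ'(x) dx = ∫_0^1 (π*x^2*cos(π*x) - π*x*cos(π*x)) dx. Term by term:
  ∫_0^1 π*x^2*cos(π*x) dx = -2/π;  ∫_0^1 -π*x*cos(π*x) dx = 2/π.
Sum: -2/π + 2/π = 0.
So LHS = 0.
∫_0^1 v(x) φ(x) dx = ∫_0^1 (2*x*sin(π*x) - sin(π*x)) dx. Term by term:
  ∫_0^1 -sin(π*x) dx = -2/π;  ∫_0^1 2*x*sin(π*x) dx = 2/π.
Sum: -2/π + 2/π = 0.
So RHS = -∫_0^1 v(x) φ(x) dx = 0.
LHS = RHS, so the identity holds for this test φ.
Moreover u is smooth here and v(x) = u'(x) = 2*x - 1 pointwise, so the identity holds for every test function. Hence v is the weak derivative of u.


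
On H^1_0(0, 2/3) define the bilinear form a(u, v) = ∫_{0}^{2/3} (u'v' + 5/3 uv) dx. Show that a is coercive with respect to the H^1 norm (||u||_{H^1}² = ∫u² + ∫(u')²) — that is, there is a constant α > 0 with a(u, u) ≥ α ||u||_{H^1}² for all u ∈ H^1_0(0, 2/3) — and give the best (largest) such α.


α = 1

Coercivity of a(·,·) on H^1_0(0, 2/3) means a(u, u) ≥ α ||u||_{H^1}² for every u ∈ H^1_0.
The interval has length L = 2/3, and Poincaré/coercivity depend only on L. Here a(u, u) = ∫(u')² + (5/3)·∫u².
Here c = 5/3 ≥ 1, so a(u,u) = ∫(u')² + c∫u² ≥ ∫(u')² + ∫u² = ||u||_{H^1}², i.e. α = 1 works. No larger α is possible: a(u,u) ≥ α||u||_{H^1}² means (1−α)∫(u')² ≥ (α−c)∫u², and for the modes u_n = sin(nπ(x−x₀)/L) (x₀ the left endpoint) one has ∫u_n²/∫(u_n')² = (L/(nπ))² → 0, so a(u_n,u_n)/||u_n||_{H^1}² → 1. Hence the optimal constant is α = 1.
Therefore α = 1.


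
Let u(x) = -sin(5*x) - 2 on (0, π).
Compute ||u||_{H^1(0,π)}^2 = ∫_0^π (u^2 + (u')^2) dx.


||u||_{H^1(0,π)}^2 = 8/5 + 17*π

u'(x) = -5*cos(5*x).
Expand u² and (u')² and integrate term by term on (0, π), using: for integers n ≥ 1, ∫_0^π sin²(nx) dx = ∫_0^π cos²(nx) dx = π/2; for n ≠ n', ∫_0^π sin(nx)sin(n'x) dx = ∫_0^π cos(nx)cos(n'x) dx = 0; and by product-to-sum, ∫_0^π sin(nx)cos(n'x) dx = ½∫_0^π [sin((n+n')x) + sin((n−n')x)] dx, which is 0 when n+n' is even and 2n/(n²−n'²) when n+n' is odd (it need not vanish on (0, π)). For the constant mode: ∫_0^π 1 dx = π, ∫_0^π cos(nx) dx = 0, ∫_0^π sin(nx) dx = (1−(−1)^n)/n.
  u² squared terms: (-2)²·∫1 dx = 4·π = 4*π;  (-1)²·∫sin(5x)² dx = 1·π/2 = π/2.
  u² cross terms: 2·(-2)·(-1)·∫1·sin(5x) dx = 4·(2/5) = 8/5.
  So ∫_0^π u² dx = 4*π + π/2 + 8/5 = 8/5 + 9*π/2.
  (u')² squared terms: (-5)²·∫cos(5x)² dx = 25·π/2 = 25*π/2.
  So ∫_0^π (u')² dx = 25*π/2.
||u||_{H^1}^2 = (8/5 + 9*π/2) + (25*π/2) = 8/5 + 17*π.


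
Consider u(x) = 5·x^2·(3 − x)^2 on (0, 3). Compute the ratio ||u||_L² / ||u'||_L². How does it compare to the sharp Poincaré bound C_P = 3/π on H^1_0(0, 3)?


||u||_L² / ||u'||_L² = sqrt(3)/2 < C_P = 3/π.

u(x) = 5·x^2·(3 − x)^2, so u'(x) = 10*x*(x - 3)*(2*x - 3).
u(x) = 5·x^2·(3 − x)^2 vanishes at x = 0 and x = 3, so u ∈ H^1_0(0, 3). Differentiate via the product rule and integrate the resulting polynomials term by term.
  ∫_0^3 u² dx = ∫_0^3 (25*x^8 - 300*x^7 + 1350*x^6 - 2700*x^5 + 2025*x^4) dx. Term by term:
    ∫_0^3 25*x^8 dx = 54675;  ∫_0^3 -300*x^7 dx = -492075/2;  ∫_0^3 1350*x^6 dx = 2952450/7;
    ∫_0^3 -2700*x^5 dx = -328050;  ∫_0^3 2025*x^4 dx = 98415.
  Sum: 54675 − 492075/2 + 2952450/7 − 328050 + 98415 = 10935/14.
  ∫_0^3 (u')² dx = ∫_0^3 (400*x^6 - 3600*x^5 + 11700*x^4 - 16200*x^3 + 8100*x^2) dx. Term by term:
    ∫_0^3 400*x^6 dx = 874800/7;  ∫_0^3 -3600*x^5 dx = -437400;  ∫_0^3 11700*x^4 dx = 568620;
    ∫_0^3 -16200*x^3 dx = -328050;  ∫_0^3 8100*x^2 dx = 72900.
  Sum: 874800/7 − 437400 + 568620 − 328050 + 72900 = 7290/7.
∫_0^3 u² dx = 10935/14, so ||u||_L² = 27*sqrt(210)/14.
∫_0^3 (u')² dx = 7290/7, so ||u'||_L² = 27*sqrt(70)/7.
Ratio ||u||_L² / ||u'||_L² = sqrt(3)/2.
Sharp Poincaré constant on H^1_0(0, 3) is C_P = L/π = 3/π, achieved by sin(π/3·x).
A polynomial bump cannot attain the sharp Poincaré constant (only the first sine eigenfunction does), so the ratio is strictly less than C_P, consistent with ||u||_L² ≤ C_P ||u'||_L².


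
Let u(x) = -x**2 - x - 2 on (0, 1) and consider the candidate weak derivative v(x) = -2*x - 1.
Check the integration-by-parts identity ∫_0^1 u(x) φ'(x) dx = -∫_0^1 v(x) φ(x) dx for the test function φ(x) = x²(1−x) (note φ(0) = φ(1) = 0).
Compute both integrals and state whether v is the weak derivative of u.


LHS = 11/60, RHS = 11/60. Yes, v = u' weakly.

u(x) = -x**2 - x - 2, classical derivative u'(x) = -2*x - 1.
φ(x) = x²(1−x), so φ'(x) = x*(2 - 3*x).
Note φ(0) = φ(1) = 0, so the boundary term u·φ vanishes.
LHS = ∫_0^1 u(x) φ'(x) dx = ∫_0^1 (3*x^4 + x^3 + 4*x^2 - 4*x) dx. Term by term:
  ∫_0^1 3*x^4 dx = 3/5;  ∫_0^1 x^3 dx = 1/4;  ∫_0^1 4*x^2 dx = 4/3;
  ∫_0^1 -4*x dx = -2.
Sum: 3/5 + 1/4 + 4/3 − 2 = 11/60.
So LHS = 11/60.
∫_0^1 v(x) φ(x) dx = ∫_0^1 (2*x^4 - x^3 - x^2) dx. Term by term:
  ∫_0^1 2*x^4 dx = 2/5;  ∫_0^1 -x^3 dx = -1/4;  ∫_0^1 -x^2 dx = -1/3.
Sum: 2/5 − 1/4 − 1/3 = -11/60.
So RHS = -∫_0^1 v(x) φ(x) dx = 11/60.
LHS = RHS, so the identity holds for this test φ.
Moreover u is smooth here and v(x) = u'(x) = -2*x - 1 pointwise, so the identity holds for every test function. Hence v is the weak derivative of u.


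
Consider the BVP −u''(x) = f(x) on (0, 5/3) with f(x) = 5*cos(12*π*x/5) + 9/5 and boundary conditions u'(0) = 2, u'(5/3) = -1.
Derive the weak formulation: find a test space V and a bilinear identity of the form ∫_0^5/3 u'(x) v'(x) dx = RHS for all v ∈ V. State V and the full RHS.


V = H^1(0, 5/3) (v unrestricted at boundary; u is determined up to an additive constant); weak form: ∫_0^5/3 u'v' dx = ∫_0^5/3 (5*cos(12*π*x/5) + 9/5) v dx − v(5/3) − 2·v(0) for all v ∈ V.

Multiply both sides by a test function v and integrate from 0 to 5/3:
  ∫_0^5/3 −u''(x) v(x) dx = ∫_0^5/3 f(x) v(x) dx.
Integrate the LHS by parts once:
  ∫_0^5/3 −u'' v dx = −[u'(x) v(x)]_0^5/3 + ∫_0^5/3 u'(x) v'(x) dx.
Thus ∫_0^5/3 u'(x) v'(x) dx = ∫_0^5/3 f(x) v(x) dx + [u'(x) v(x)]_0^5/3.
Choose V so that boundary terms are either known or forced to vanish.
u has inhomogeneous Neumann u'(0) = 2, u'(5/3) = -1. [u' v]_0^5/3 = (-1)·v(5/3) − (2)·v(0) = − v(5/3) − 2·v(0). Take V = H^1(0, 5/3); boundary term becomes part of RHS.
Weak formulation: find u (satisfying any essential BC) such that ∫_0^5/3 u'(x) v'(x) dx = ∫_0^5/3 f v dx − v(5/3) − 2·v(0) for all v ∈ V (Neumann data are natural BCs: they enter the RHS as boundary terms).
Substituting f(x) = 5*cos(12*π*x/5) + 9/5, the right-hand side is ∫_0^5/3 (5*cos(12*π*x/5) + 9/5) v dx − v(5/3) − 2·v(0).
Compatibility check (pure Neumann): taking v ≡ 1 ∈ V gives 0 = ∫_0^5/3 f dx + (-1) − (2), i.e. ∫_0^5/3 f dx must equal u'(0) − u'(5/3) = 3. Indeed ∫_0^5/3 (5*cos(12*π*x/5) + 9/5) dx = 3, so the data are compatible. The solution is then unique only up to an additive constant (fix it e.g. by requiring ∫_0^5/3 u dx = 0).


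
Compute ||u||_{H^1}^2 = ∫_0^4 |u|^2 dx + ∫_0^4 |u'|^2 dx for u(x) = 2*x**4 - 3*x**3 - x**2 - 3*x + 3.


||u||_{H^1}^2 = 5889064/63

The H^1 norm (squared) on an interval (0, L) is
  ||u||_{H^1}^2 = ∫_0^L u(x)^2 dx + ∫_0^L u'(x)^2 dx.
Compute u'(x) = 8*x**3 - 9*x**2 - 2*x - 3.
Then u(x)^2 = 4*x**8 - 12*x**7 + 5*x**6 - 6*x**5 + 31*x**4 - 12*x**3 + 3*x**2 - 18*x + 9 and u'(x)^2 = 64*x**6 - 144*x**5 + 49*x**4 - 12*x**3 + 58*x**2 + 12*x + 9.
Integrate each monomial from 0 to 4 using ∫_0^4 c·x^n dx = c·4^(n+1)/(n+1):
  ∫_0^4 u(x)^2 dx = ∫_0^4 (4*x^8 - 12*x^7 + 5*x^6 - 6*x^5 + 31*x^4 - 12*x^3 + 3*x^2 - 18*x + 9) dx. Term by term:
    ∫_0^4 4*x^8 dx = 1048576/9;  ∫_0^4 -12*x^7 dx = -98304;  ∫_0^4 5*x^6 dx = 81920/7;
    ∫_0^4 -6*x^5 dx = -4096;  ∫_0^4 31*x^4 dx = 31744/5;  ∫_0^4 -12*x^3 dx = -768;
    ∫_0^4 3*x^2 dx = 64;  ∫_0^4 -18*x dx = -144;  ∫_0^4 9 dx = 36.
  Sum: 1048576/9 − 98304 + 81920/7 − 4096 + 31744/5 − 768 + 64 − 144 + 36 = 9874652/315.
  ∫_0^4 u'(x)^2 dx = ∫_0^4 (64*x^6 - 144*x^5 + 49*x^4 - 12*x^3 + 58*x^2 + 12*x + 9) dx. Term by term:
    ∫_0^4 64*x^6 dx = 1048576/7;  ∫_0^4 -144*x^5 dx = -98304;  ∫_0^4 49*x^4 dx = 50176/5;
    ∫_0^4 -12*x^3 dx = -768;  ∫_0^4 58*x^2 dx = 3712/3;  ∫_0^4 12*x dx = 96;
    ∫_0^4 9 dx = 36.
  Sum: 1048576/7 − 98304 + 50176/5 − 768 + 3712/3 + 96 + 36 = 6523556/105.
Adding: ||u||_{H^1}^2 = 9874652/315 + 6523556/105 = 5889064/63.


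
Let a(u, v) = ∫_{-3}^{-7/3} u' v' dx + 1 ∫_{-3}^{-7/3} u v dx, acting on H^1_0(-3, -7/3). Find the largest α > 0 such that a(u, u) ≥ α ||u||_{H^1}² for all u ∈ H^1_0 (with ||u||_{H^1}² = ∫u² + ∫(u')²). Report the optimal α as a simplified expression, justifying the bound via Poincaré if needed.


α = 1

Coercivity of a(·,·) on H^1_0(-3, -7/3) means a(u, u) ≥ α ||u||_{H^1}² for every u ∈ H^1_0.
The interval has length L = 2/3, and Poincaré/coercivity depend only on L. Here a(u, u) = ∫(u')² + (1)·∫u².
Here c = 1 ≥ 1, so a(u,u) = ∫(u')² + c∫u² ≥ ∫(u')² + ∫u² = ||u||_{H^1}², i.e. α = 1 works. No larger α is possible: a(u,u) ≥ α||u||_{H^1}² means (1−α)∫(u')² ≥ (α−c)∫u², and for the modes u_n = sin(nπ(x−x₀)/L) (x₀ the left endpoint) one has ∫u_n²/∫(u_n')² = (L/(nπ))² → 0, so a(u_n,u_n)/||u_n||_{H^1}² → 1. Hence the optimal constant is α = 1.
Therefore α = 1.


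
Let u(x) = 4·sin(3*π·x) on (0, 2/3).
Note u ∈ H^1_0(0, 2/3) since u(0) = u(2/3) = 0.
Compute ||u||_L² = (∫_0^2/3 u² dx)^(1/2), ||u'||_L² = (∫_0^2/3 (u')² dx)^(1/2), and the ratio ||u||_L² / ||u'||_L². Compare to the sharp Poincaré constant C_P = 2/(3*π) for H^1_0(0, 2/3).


||u||_L² / ||u'||_L² = 1/(3*π) < C_P = 2/(3*π).

u(x) = 4·sin(3*π·x), so u'(x) = 12*π*cos(3*π*x).
Writing u(x) = A·sin(kπx/L) with A = 4 and k = 2, use ∫_0^L sin²(kπx/L) dx = L/2 and ∫_0^L cos²(kπx/L) dx = L/2.
u² = 16·sin²(3*π·x) and (u')² = 144*π^2·cos²(3*π·x), and each of sin², cos² integrates to L/2 = 1/3 over (0, 2/3).
∫_0^2/3 u² dx = 16/3, so ||u||_L² = 4*sqrt(3)/3.
∫_0^2/3 (u')² dx = 48*π^2, so ||u'||_L² = 4*sqrt(3)*π.
Ratio ||u||_L² / ||u'||_L² = 1/(3*π).
Sharp Poincaré constant on H^1_0(0, 2/3) is C_P = L/π = 2/(3*π), achieved by sin(3*π/2·x).
This is the k = 2 harmonic; the ratio L/(kπ) is strictly less than C_P = L/π, consistent with the sharp inequality ||u||_L² ≤ C_P ||u'||_L².


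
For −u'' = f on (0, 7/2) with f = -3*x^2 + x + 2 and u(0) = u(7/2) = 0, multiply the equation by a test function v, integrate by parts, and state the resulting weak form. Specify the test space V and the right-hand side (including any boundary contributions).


V = H^1_0(0, 7/2) (so v(0) = v(7/2) = 0); weak form: ∫_0^7/2 u'v' dx = ∫_0^7/2 (-3*x^2 + x + 2) v dx for all v ∈ V.

Multiply both sides by a test function v and integrate from 0 to 7/2:
  ∫_0^7/2 −u''(x) v(x) dx = ∫_0^7/2 f(x) v(x) dx.
Integrate the LHS by parts once:
  ∫_0^7/2 −u'' v dx = −[u'(x) v(x)]_0^7/2 + ∫_0^7/2 u'(x) v'(x) dx.
Thus ∫_0^7/2 u'(x) v'(x) dx = ∫_0^7/2 f(x) v(x) dx + [u'(x) v(x)]_0^7/2.
Choose V so that boundary terms are either known or forced to vanish.
u is Dirichlet: u(0) = u(7/2) = 0. Let V = H^1_0(0, 7/2); then v(0) = v(7/2) = 0, and [u' v]_0^7/2 = 0.
Weak formulation: find u (satisfying any essential BC) such that ∫_0^7/2 u'(x) v'(x) dx = ∫_0^7/2 f v dx for all v ∈ V.
Substituting f(x) = -3*x^2 + x + 2, the right-hand side is ∫_0^7/2 (-3*x^2 + x + 2) v dx.


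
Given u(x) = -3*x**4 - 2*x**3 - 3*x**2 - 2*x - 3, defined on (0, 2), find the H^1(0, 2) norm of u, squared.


||u||_{H^1}^2 = 167834/21

The H^1 norm (squared) on an interval (0, L) is
  ||u||_{H^1}^2 = ∫_0^L u(x)^2 dx + ∫_0^L u'(x)^2 dx.
Compute u'(x) = -12*x**3 - 6*x**2 - 6*x - 2.
Then u(x)^2 = 9*x**8 + 12*x**7 + 22*x**6 + 24*x**5 + 35*x**4 + 24*x**3 + 22*x**2 + 12*x + 9 and u'(x)^2 = 144*x**6 + 144*x**5 + 180*x**4 + 120*x**3 + 60*x**2 + 24*x + 4.
Integrate each monomial from 0 to 2 using ∫_0^2 c·x^n dx = c·2^(n+1)/(n+1):
  ∫_0^2 u(x)^2 dx = ∫_0^2 (9*x^8 + 12*x^7 + 22*x^6 + 24*x^5 + 35*x^4 + 24*x^3 + 22*x^2 + 12*x + 9) dx. Term by term:
    ∫_0^2 9*x^8 dx = 512;  ∫_0^2 12*x^7 dx = 384;  ∫_0^2 22*x^6 dx = 2816/7;
    ∫_0^2 24*x^5 dx = 256;  ∫_0^2 35*x^4 dx = 224;  ∫_0^2 24*x^3 dx = 96;
    ∫_0^2 22*x^2 dx = 176/3;  ∫_0^2 12*x dx = 24;  ∫_0^2 9 dx = 18.
  Sum: 512 + 384 + 2816/7 + 256 + 224 + 96 + 176/3 + 24 + 18 = 41474/21.
  ∫_0^2 u'(x)^2 dx = ∫_0^2 (144*x^6 + 144*x^5 + 180*x^4 + 120*x^3 + 60*x^2 + 24*x + 4) dx. Term by term:
    ∫_0^2 144*x^6 dx = 18432/7;  ∫_0^2 144*x^5 dx = 1536;  ∫_0^2 180*x^4 dx = 1152;
    ∫_0^2 120*x^3 dx = 480;  ∫_0^2 60*x^2 dx = 160;  ∫_0^2 24*x dx = 48;
    ∫_0^2 4 dx = 8.
  Sum: 18432/7 + 1536 + 1152 + 480 + 160 + 48 + 8 = 42120/7.
Adding: ||u||_{H^1}^2 = 41474/21 + 42120/7 = 167834/21.


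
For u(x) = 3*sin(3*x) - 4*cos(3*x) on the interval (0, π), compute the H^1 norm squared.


||u||_{H^1(0,π)}^2 = 125*π

u'(x) = 12*sin(3*x) + 9*cos(3*x).
Expand u² and (u')² and integrate term by term on (0, π), using: for integers n ≥ 1, ∫_0^π sin²(nx) dx = ∫_0^π cos²(nx) dx = π/2; for n ≠ n', ∫_0^π sin(nx)sin(n'x) dx = ∫_0^π cos(nx)cos(n'x) dx = 0; and by product-to-sum, ∫_0^π sin(nx)cos(n'x) dx = ½∫_0^π [sin((n+n')x) + sin((n−n')x)] dx, which is 0 when n+n' is even and 2n/(n²−n'²) when n+n' is odd (it need not vanish on (0, π)).
  u² squared terms: (-4)²·∫cos(3x)² dx = 16·π/2 = 8*π;  (3)²·∫sin(3x)² dx = 9·π/2 = 9*π/2.
  u² cross terms: 2·(-4)·(3)·∫cos(3x)·sin(3x) dx = -24·(0) = 0.
  So ∫_0^π u² dx = 8*π + 9*π/2 + 0 = 25*π/2.
  (u')² squared terms: (9)²·∫cos(3x)² dx = 81·π/2 = 81*π/2;  (12)²·∫sin(3x)² dx = 144·π/2 = 72*π.
  (u')² cross terms: 2·(9)·(12)·∫cos(3x)·sin(3x) dx = 216·(0) = 0.
  So ∫_0^π (u')² dx = 81*π/2 + 72*π + 0 = 225*π/2.
||u||_{H^1}^2 = (25*π/2) + (225*π/2) = 125*π.


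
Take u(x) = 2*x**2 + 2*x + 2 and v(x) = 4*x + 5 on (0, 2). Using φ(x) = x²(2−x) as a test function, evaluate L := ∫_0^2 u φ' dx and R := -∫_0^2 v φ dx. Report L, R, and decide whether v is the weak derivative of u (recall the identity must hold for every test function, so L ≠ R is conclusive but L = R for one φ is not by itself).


LHS = -136/15, RHS = -196/15. No, v is not the weak derivative of u.

u(x) = 2*x**2 + 2*x + 2, classical derivative u'(x) = 4*x + 2.
φ(x) = x²(2−x), so φ'(x) = x*(4 - 3*x).
Note φ(0) = φ(2) = 0, so the boundary term u·φ vanishes.
LHS = ∫_0^2 u(x) φ'(x) dx = ∫_0^2 (-6*x^4 + 2*x^3 + 2*x^2 + 8*x) dx. Term by term:
  ∫_0^2 -6*x^4 dx = -192/5;  ∫_0^2 2*x^3 dx = 8;  ∫_0^2 2*x^2 dx = 16/3;
  ∫_0^2 8*x dx = 16.
Sum: -192/5 + 8 + 16/3 + 16 = -136/15.
So LHS = -136/15.
∫_0^2 v(x) φ(x) dx = ∫_0^2 (-4*x^4 + 3*x^3 + 10*x^2) dx. Term by term:
  ∫_0^2 -4*x^4 dx = -128/5;  ∫_0^2 3*x^3 dx = 12;  ∫_0^2 10*x^2 dx = 80/3.
Sum: -128/5 + 12 + 80/3 = 196/15.
So RHS = -∫_0^2 v(x) φ(x) dx = -196/15.
LHS − RHS = 4 ≠ 0, so the identity fails.
(For a valid weak derivative the identity must hold for EVERY test function, in particular this one. The failure shows v is NOT the weak derivative of u.)
Correct weak derivative would be u'(x) = 4*x + 2.


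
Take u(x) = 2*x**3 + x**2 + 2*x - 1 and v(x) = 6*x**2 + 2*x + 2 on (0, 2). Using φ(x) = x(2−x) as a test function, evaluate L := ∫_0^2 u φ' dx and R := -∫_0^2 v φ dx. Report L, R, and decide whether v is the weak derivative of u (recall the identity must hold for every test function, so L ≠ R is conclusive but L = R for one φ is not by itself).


LHS = -224/15, RHS = -224/15. Yes, v = u' weakly.

u(x) = 2*x**3 + x**2 + 2*x - 1, classical derivative u'(x) = 6*x**2 + 2*x + 2.
φ(x) = x(2−x), so φ'(x) = 2 - 2*x.
Note φ(0) = φ(2) = 0, so the boundary term u·φ vanishes.
LHS = ∫_0^2 u(x) φ'(x) dx = ∫_0^2 (-4*x^4 + 2*x^3 - 2*x^2 + 6*x - 2) dx. Term by term:
  ∫_0^2 -4*x^4 dx = -128/5;  ∫_0^2 2*x^3 dx = 8;  ∫_0^2 -2*x^2 dx = -16/3;
  ∫_0^2 6*x dx = 12;  ∫_0^2 -2 dx = -4.
Sum: -128/5 + 8 − 16/3 + 12 − 4 = -224/15.
So LHS = -224/15.
∫_0^2 v(x) φ(x) dx = ∫_0^2 (-6*x^4 + 10*x^3 + 2*x^2 + 4*x) dx. Term by term:
  ∫_0^2 -6*x^4 dx = -192/5;  ∫_0^2 10*x^3 dx = 40;  ∫_0^2 2*x^2 dx = 16/3;
  ∫_0^2 4*x dx = 8.
Sum: -192/5 + 40 + 16/3 + 8 = 224/15.
So RHS = -∫_0^2 v(x) φ(x) dx = -224/15.
LHS = RHS, so the identity holds for this test φ.
Moreover u is smooth here and v(x) = u'(x) = 6*x**2 + 2*x + 2 pointwise, so the identity holds for every test function. Hence v is the weak derivative of u.


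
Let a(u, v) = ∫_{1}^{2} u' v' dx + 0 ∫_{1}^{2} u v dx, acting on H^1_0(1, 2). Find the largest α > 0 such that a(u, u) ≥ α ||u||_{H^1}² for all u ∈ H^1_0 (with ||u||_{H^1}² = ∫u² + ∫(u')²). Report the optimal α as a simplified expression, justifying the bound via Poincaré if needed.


α = π^2/(1 + π^2)

Coercivity of a(·,·) on H^1_0(1, 2) means a(u, u) ≥ α ||u||_{H^1}² for every u ∈ H^1_0.
The interval has length L = 1, and Poincaré/coercivity depend only on L. Here a(u, u) = ∫(u')² + (0)·∫u².
Here c = 0, so a(u,u) = ∫(u')² alone. The condition a(u,u) ≥ α||u||_{H^1}² reads (1−α)∫(u')² ≥ (α−c)∫u². Any admissible α is ≤ 1 (rapidly oscillating u have ∫u²/∫(u')² → 0), and α = 1 would force 0 ≥ (1−c)∫u², impossible since c < 1; so 1−α > 0. By the sharp Poincaré inequality on H^1_0 of an interval of length L, ∫(u')² ≥ (π/L)²∫u² with equality for the first sine mode sin(π(x−x₀)/L) (x₀ the left endpoint), so the inequality holds for all u iff (1−α)(π/L)² ≥ α − c, i.e. α ≤ ((π/L)² + c)/((π/L)² + 1) = (1 + c(L/π)²)/(1 + (L/π)²). (Direct route, valid since c ≤ 0: Poincaré gives c∫u² ≥ c(L/π)²∫(u')², so a(u,u) ≥ (1 + c(L/π)²)∫(u')², while ||u||_{H^1}² ≤ (1 + (L/π)²)∫(u')²; dividing yields the same α.) With (π/L)² = π^2 and c = 0, the largest admissible constant is α = ((π/L)² + c)/((π/L)² + 1).
Simplifying, α = π^2/(1 + π^2).


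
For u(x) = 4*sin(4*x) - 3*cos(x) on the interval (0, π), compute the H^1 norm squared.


||u||_{H^1(0,π)}^2 = -128/5 + 145*π

u'(x) = 3*sin(x) + 16*cos(4*x).
Expand u² and (u')² and integrate term by term on (0, π), using: for integers n ≥ 1, ∫_0^π sin²(nx) dx = ∫_0^π cos²(nx) dx = π/2; for n ≠ n', ∫_0^π sin(nx)sin(n'x) dx = ∫_0^π cos(nx)cos(n'x) dx = 0; and by product-to-sum, ∫_0^π sin(nx)cos(n'x) dx = ½∫_0^π [sin((n+n')x) + sin((n−n')x)] dx, which is 0 when n+n' is even and 2n/(n²−n'²) when n+n' is odd (it need not vanish on (0, π)).
  u² squared terms: (-3)²·∫cos(x)² dx = 9·π/2 = 9*π/2;  (4)²·∫sin(4x)² dx = 16·π/2 = 8*π.
  u² cross terms: 2·(-3)·(4)·∫cos(x)·sin(4x) dx = -24·(8/15) = -64/5.
  So ∫_0^π u² dx = 9*π/2 + 8*π − 64/5 = -64/5 + 25*π/2.
  (u')² squared terms: (3)²·∫sin(x)² dx = 9·π/2 = 9*π/2;  (16)²·∫cos(4x)² dx = 256·π/2 = 128*π.
  (u')² cross terms: 2·(3)·(16)·∫sin(x)·cos(4x) dx = 96·(-2/15) = -64/5.
  So ∫_0^π (u')² dx = 9*π/2 + 128*π − 64/5 = -64/5 + 265*π/2.
||u||_{H^1}^2 = (-64/5 + 25*π/2) + (-64/5 + 265*π/2) = -128/5 + 145*π.


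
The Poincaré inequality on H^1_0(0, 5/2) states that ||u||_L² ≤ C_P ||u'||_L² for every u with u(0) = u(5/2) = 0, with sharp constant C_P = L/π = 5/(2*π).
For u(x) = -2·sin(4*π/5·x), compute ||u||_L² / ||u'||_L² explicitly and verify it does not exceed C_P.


||u||_L² / ||u'||_L² = 5/(4*π) < C_P = 5/(2*π).

u(x) = -2·sin(4*π/5·x), so u'(x) = -8*π*cos(4*π*x/5)/5.
Writing u(x) = A·sin(kπx/L) with A = -2 and k = 2, use ∫_0^L sin²(kπx/L) dx = L/2 and ∫_0^L cos²(kπx/L) dx = L/2.
u² = 4·sin²(4*π/5·x) and (u')² = 64*π^2/25·cos²(4*π/5·x), and each of sin², cos² integrates to L/2 = 5/4 over (0, 5/2).
∫_0^5/2 u² dx = 5, so ||u||_L² = sqrt(5).
∫_0^5/2 (u')² dx = 16*π^2/5, so ||u'||_L² = 4*sqrt(5)*π/5.
Ratio ||u||_L² / ||u'||_L² = 5/(4*π).
Sharp Poincaré constant on H^1_0(0, 5/2) is C_P = L/π = 5/(2*π), achieved by sin(2*π/5·x).
This is the k = 2 harmonic; the ratio L/(kπ) is strictly less than C_P = L/π, consistent with the sharp inequality ||u||_L² ≤ C_P ||u'||_L².


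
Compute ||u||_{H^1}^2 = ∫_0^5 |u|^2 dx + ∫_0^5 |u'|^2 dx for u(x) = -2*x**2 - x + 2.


||u||_{H^1}^2 = 3575

The H^1 norm (squared) on an interval (0, L) is
  ||u||_{H^1}^2 = ∫_0^L u(x)^2 dx + ∫_0^L u'(x)^2 dx.
Compute u'(x) = -4*x - 1.
Then u(x)^2 = 4*x**4 + 4*x**3 - 7*x**2 - 4*x + 4 and u'(x)^2 = 16*x**2 + 8*x + 1.
Integrate each monomial from 0 to 5 using ∫_0^5 c·x^n dx = c·5^(n+1)/(n+1):
  ∫_0^5 u(x)^2 dx = ∫_0^5 (4*x^4 + 4*x^3 - 7*x^2 - 4*x + 4) dx. Term by term:
    ∫_0^5 4*x^4 dx = 2500;  ∫_0^5 4*x^3 dx = 625;  ∫_0^5 -7*x^2 dx = -875/3;
    ∫_0^5 -4*x dx = -50;  ∫_0^5 4 dx = 20.
  Sum: 2500 + 625 − 875/3 − 50 + 20 = 8410/3.
  ∫_0^5 u'(x)^2 dx = ∫_0^5 (16*x^2 + 8*x + 1) dx. Term by term:
    ∫_0^5 16*x^2 dx = 2000/3;  ∫_0^5 8*x dx = 100;  ∫_0^5 1 dx = 5.
  Sum: 2000/3 + 100 + 5 = 2315/3.
Adding: ||u||_{H^1}^2 = 8410/3 + 2315/3 = 3575.


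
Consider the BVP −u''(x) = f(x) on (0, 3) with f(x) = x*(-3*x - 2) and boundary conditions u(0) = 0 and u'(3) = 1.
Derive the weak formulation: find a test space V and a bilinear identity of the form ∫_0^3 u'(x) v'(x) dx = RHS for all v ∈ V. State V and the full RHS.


V = {v ∈ H^1(0, 3) : v(0) = 0} (test functions vanish at x = 0 where u is specified); weak form: ∫_0^3 u'v' dx = ∫_0^3 (x*(-3*x - 2)) v dx + v(3) for all v ∈ V.

Multiply both sides by a test function v and integrate from 0 to 3:
  ∫_0^3 −u''(x) v(x) dx = ∫_0^3 f(x) v(x) dx.
Integrate the LHS by parts once:
  ∫_0^3 −u'' v dx = −[u'(x) v(x)]_0^3 + ∫_0^3 u'(x) v'(x) dx.
Thus ∫_0^3 u'(x) v'(x) dx = ∫_0^3 f(x) v(x) dx + [u'(x) v(x)]_0^3.
Choose V so that boundary terms are either known or forced to vanish.
Mixed BC: u(0) = 0 (Dirichlet) and u'(3) = 1 (Neumann). Define V = {v ∈ H^1(0, 3) : v(0) = 0}. Then [u' v]_0^3 = u'(3)·v(3) − u'(0)·0 = v(3).
Weak formulation: find u (satisfying any essential BC) such that ∫_0^3 u'(x) v'(x) dx = ∫_0^3 f v dx + v(3) for all v ∈ V (Dirichlet at 0 absorbed into V; Neumann datum at x = 3 contributes the boundary term).
Substituting f(x) = x*(-3*x - 2), the right-hand side is ∫_0^3 (x*(-3*x - 2)) v dx + v(3).


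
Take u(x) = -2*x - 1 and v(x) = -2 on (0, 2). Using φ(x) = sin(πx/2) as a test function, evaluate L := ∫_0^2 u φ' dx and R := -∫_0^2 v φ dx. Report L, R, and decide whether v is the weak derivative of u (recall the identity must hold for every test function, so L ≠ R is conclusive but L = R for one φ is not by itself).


LHS = 8/π, RHS = 8/π. Yes, v = u' weakly.

u(x) = -2*x - 1, classical derivative u'(x) = -2.
φ(x) = sin(πx/2), so φ'(x) = π*cos(π*x/2)/2.
Note φ(0) = φ(2) = 0, so the boundary term u·φ vanishes.
LHS = ∫_0^2 u(x) φ'(x) dx = ∫_0^2 (-π*x*cos(π*x/2) - π*cos(π*x/2)/2) dx. Term by term:
  ∫_0^2 -π*cos(π*x/2)/2 dx = 0;  ∫_0^2 -π*x*cos(π*x/2) dx = 8/π.
Sum: 0 + 8/π = 8/π.
So LHS = 8/π.
∫_0^2 v(x) φ(x) dx = ∫_0^2 (-2*sin(π*x/2)) dx. Term by term:
  ∫_0^2 -2*sin(π*x/2) dx = -8/π.
So RHS = -∫_0^2 v(x) φ(x) dx = 8/π.
LHS = RHS, so the identity holds for this test φ.
Moreover u is smooth here and v(x) = u'(x) = -2 pointwise, so the identity holds for every test function. Hence v is the weak derivative of u.


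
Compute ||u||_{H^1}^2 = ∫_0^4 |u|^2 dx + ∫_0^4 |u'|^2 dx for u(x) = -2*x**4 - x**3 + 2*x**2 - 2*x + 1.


||u||_{H^1}^2 = 97096508/315

The H^1 norm (squared) on an interval (0, L) is
  ||u||_{H^1}^2 = ∫_0^L u(x)^2 dx + ∫_0^L u'(x)^2 dx.
Compute u'(x) = -8*x**3 - 3*x**2 + 4*x - 2.
Then u(x)^2 = 4*x**8 + 4*x**7 - 7*x**6 + 4*x**5 + 4*x**4 - 10*x**3 + 8*x**2 - 4*x + 1 and u'(x)^2 = 64*x**6 + 48*x**5 - 55*x**4 + 8*x**3 + 28*x**2 - 16*x + 4.
Integrate each monomial from 0 to 4 using ∫_0^4 c·x^n dx = c·4^(n+1)/(n+1):
  ∫_0^4 u(x)^2 dx = ∫_0^4 (4*x^8 + 4*x^7 - 7*x^6 + 4*x^5 + 4*x^4 - 10*x^3 + 8*x^2 - 4*x + 1) dx. Term by term:
    ∫_0^4 4*x^8 dx = 1048576/9;  ∫_0^4 4*x^7 dx = 32768;  ∫_0^4 -7*x^6 dx = -16384;
    ∫_0^4 4*x^5 dx = 8192/3;  ∫_0^4 4*x^4 dx = 4096/5;  ∫_0^4 -10*x^3 dx = -640;
    ∫_0^4 8*x^2 dx = 512/3;  ∫_0^4 -4*x dx = -32;  ∫_0^4 1 dx = 4.
  Sum: 1048576/9 + 32768 − 16384 + 8192/3 + 4096/5 − 640 + 512/3 − 32 + 4 = 6117524/45.
  ∫_0^4 u'(x)^2 dx = ∫_0^4 (64*x^6 + 48*x^5 - 55*x^4 + 8*x^3 + 28*x^2 - 16*x + 4) dx. Term by term:
    ∫_0^4 64*x^6 dx = 1048576/7;  ∫_0^4 48*x^5 dx = 32768;  ∫_0^4 -55*x^4 dx = -11264;
    ∫_0^4 8*x^3 dx = 512;  ∫_0^4 28*x^2 dx = 1792/3;  ∫_0^4 -16*x dx = -128;
    ∫_0^4 4 dx = 16.
  Sum: 1048576/7 + 32768 − 11264 + 512 + 1792/3 − 128 + 16 = 3618256/21.
Adding: ||u||_{H^1}^2 = 6117524/45 + 3618256/21 = 97096508/315.


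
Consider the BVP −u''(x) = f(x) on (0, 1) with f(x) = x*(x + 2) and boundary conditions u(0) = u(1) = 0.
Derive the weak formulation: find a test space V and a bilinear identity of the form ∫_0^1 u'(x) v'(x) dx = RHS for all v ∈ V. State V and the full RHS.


V = H^1_0(0, 1) (so v(0) = v(1) = 0); weak form: ∫_0^1 u'v' dx = ∫_0^1 (x*(x + 2)) v dx for all v ∈ V.

Multiply both sides by a test function v and integrate from 0 to 1:
  ∫_0^1 −u''(x) v(x) dx = ∫_0^1 f(x) v(x) dx.
Integrate the LHS by parts once:
  ∫_0^1 −u'' v dx = −[u'(x) v(x)]_0^1 + ∫_0^1 u'(x) v'(x) dx.
Thus ∫_0^1 u'(x) v'(x) dx = ∫_0^1 f(x) v(x) dx + [u'(x) v(x)]_0^1.
Choose V so that boundary terms are either known or forced to vanish.
u is Dirichlet: u(0) = u(1) = 0. Let V = H^1_0(0, 1); then v(0) = v(1) = 0, and [u' v]_0^1 = 0.
Weak formulation: find u (satisfying any essential BC) such that ∫_0^1 u'(x) v'(x) dx = ∫_0^1 f v dx for all v ∈ V.
Substituting f(x) = x*(x + 2), the right-hand side is ∫_0^1 (x*(x + 2)) v dx.


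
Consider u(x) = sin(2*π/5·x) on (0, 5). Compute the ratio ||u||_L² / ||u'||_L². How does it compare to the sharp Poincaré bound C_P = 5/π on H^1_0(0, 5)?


||u||_L² / ||u'||_L² = 5/(2*π) < C_P = 5/π.

u(x) = sin(2*π/5·x), so u'(x) = 2*π*cos(2*π*x/5)/5.
Writing u(x) = A·sin(kπx/L) with A = 1 and k = 2, use ∫_0^L sin²(kπx/L) dx = L/2 and ∫_0^L cos²(kπx/L) dx = L/2.
u² = 1·sin²(2*π/5·x) and (u')² = 4*π^2/25·cos²(2*π/5·x), and each of sin², cos² integrates to L/2 = 5/2 over (0, 5).
∫_0^5 u² dx = 5/2, so ||u||_L² = sqrt(10)/2.
∫_0^5 (u')² dx = 2*π^2/5, so ||u'||_L² = sqrt(10)*π/5.
Ratio ||u||_L² / ||u'||_L² = 5/(2*π).
Sharp Poincaré constant on H^1_0(0, 5) is C_P = L/π = 5/π, achieved by sin(π/5·x).
This is the k = 2 harmonic; the ratio L/(kπ) is strictly less than C_P = L/π, consistent with the sharp inequality ||u||_L² ≤ C_P ||u'||_L².


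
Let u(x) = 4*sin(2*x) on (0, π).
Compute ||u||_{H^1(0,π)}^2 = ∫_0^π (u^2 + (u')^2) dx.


||u||_{H^1(0,π)}^2 = 40*π

u'(x) = 8*cos(2*x).
Expand u² and (u')² and integrate term by term on (0, π), using: for integers n ≥ 1, ∫_0^π sin²(nx) dx = ∫_0^π cos²(nx) dx = π/2; for n ≠ n', ∫_0^π sin(nx)sin(n'x) dx = ∫_0^π cos(nx)cos(n'x) dx = 0; and by product-to-sum, ∫_0^π sin(nx)cos(n'x) dx = ½∫_0^π [sin((n+n')x) + sin((n−n')x)] dx, which is 0 when n+n' is even and 2n/(n²−n'²) when n+n' is odd (it need not vanish on (0, π)).
  u² squared terms: (4)²·∫sin(2x)² dx = 16·π/2 = 8*π.
  So ∫_0^π u² dx = 8*π.
  (u')² squared terms: (8)²·∫cos(2x)² dx = 64·π/2 = 32*π.
  So ∫_0^π (u')² dx = 32*π.
||u||_{H^1}^2 = (8*π) + (32*π) = 40*π.


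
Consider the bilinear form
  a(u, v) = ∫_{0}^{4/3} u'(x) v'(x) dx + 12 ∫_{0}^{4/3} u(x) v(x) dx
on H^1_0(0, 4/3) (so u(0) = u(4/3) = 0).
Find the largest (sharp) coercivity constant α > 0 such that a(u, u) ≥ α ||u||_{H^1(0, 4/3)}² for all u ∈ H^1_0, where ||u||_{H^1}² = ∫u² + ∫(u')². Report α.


α = 1

Coercivity of a(·,·) on H^1_0(0, 4/3) means a(u, u) ≥ α ||u||_{H^1}² for every u ∈ H^1_0.
The interval has length L = 4/3, and Poincaré/coercivity depend only on L. Here a(u, u) = ∫(u')² + (12)·∫u².
Here c = 12 ≥ 1, so a(u,u) = ∫(u')² + c∫u² ≥ ∫(u')² + ∫u² = ||u||_{H^1}², i.e. α = 1 works. No larger α is possible: a(u,u) ≥ α||u||_{H^1}² means (1−α)∫(u')² ≥ (α−c)∫u², and for the modes u_n = sin(nπ(x−x₀)/L) (x₀ the left endpoint) one has ∫u_n²/∫(u_n')² = (L/(nπ))² → 0, so a(u_n,u_n)/||u_n||_{H^1}² → 1. Hence the optimal constant is α = 1.
Therefore α = 1.


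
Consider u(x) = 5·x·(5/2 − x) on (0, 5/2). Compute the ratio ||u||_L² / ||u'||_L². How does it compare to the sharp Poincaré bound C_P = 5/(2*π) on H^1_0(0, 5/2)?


||u||_L² / ||u'||_L² = sqrt(10)/4 < C_P = 5/(2*π).

u(x) = 5·x·(5/2 − x), so u'(x) = 25/2 - 10*x.
u(x) = 5·x·(5/2 − x) vanishes at x = 0 and x = 5/2, so u ∈ H^1_0(0, 5/2). Differentiate via the product rule and integrate the resulting polynomials term by term.
  ∫_0^5/2 u² dx = ∫_0^5/2 (25*x^4 - 125*x^3 + 625*x^2/4) dx. Term by term:
    ∫_0^5/2 25*x^4 dx = 15625/32;  ∫_0^5/2 -125*x^3 dx = -78125/64;  ∫_0^5/2 625*x^2/4 dx = 78125/96.
  Sum: 15625/32 − 78125/64 + 78125/96 = 15625/192.
  ∫_0^5/2 (u')² dx = ∫_0^5/2 (100*x^2 - 250*x + 625/4) dx. Term by term:
    ∫_0^5/2 100*x^2 dx = 3125/6;  ∫_0^5/2 -250*x dx = -3125/4;  ∫_0^5/2 625/4 dx = 3125/8.
  Sum: 3125/6 − 3125/4 + 3125/8 = 3125/24.
∫_0^5/2 u² dx = 15625/192, so ||u||_L² = 125*sqrt(3)/24.
∫_0^5/2 (u')² dx = 3125/24, so ||u'||_L² = 25*sqrt(30)/12.
Ratio ||u||_L² / ||u'||_L² = sqrt(10)/4.
Sharp Poincaré constant on H^1_0(0, 5/2) is C_P = L/π = 5/(2*π), achieved by sin(2*π/5·x).
A polynomial bump cannot attain the sharp Poincaré constant (only the first sine eigenfunction does), so the ratio is strictly less than C_P, consistent with ||u||_L² ≤ C_P ||u'||_L².


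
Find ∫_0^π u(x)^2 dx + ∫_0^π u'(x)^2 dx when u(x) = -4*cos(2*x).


||u||_{H^1(0,π)}^2 = 40*π

u'(x) = 8*sin(2*x).
Expand u² and (u')² and integrate term by term on (0, π), using: for integers n ≥ 1, ∫_0^π sin²(nx) dx = ∫_0^π cos²(nx) dx = π/2; for n ≠ n', ∫_0^π sin(nx)sin(n'x) dx = ∫_0^π cos(nx)cos(n'x) dx = 0; and by product-to-sum, ∫_0^π sin(nx)cos(n'x) dx = ½∫_0^π [sin((n+n')x) + sin((n−n')x)] dx, which is 0 when n+n' is even and 2n/(n²−n'²) when n+n' is odd (it need not vanish on (0, π)).
  u² squared terms: (-4)²·∫cos(2x)² dx = 16·π/2 = 8*π.
  So ∫_0^π u² dx = 8*π.
  (u')² squared terms: (8)²·∫sin(2x)² dx = 64·π/2 = 32*π.
  So ∫_0^π (u')² dx = 32*π.
||u||_{H^1}^2 = (8*π) + (32*π) = 40*π.


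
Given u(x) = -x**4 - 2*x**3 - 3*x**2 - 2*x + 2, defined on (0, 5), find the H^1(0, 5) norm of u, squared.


||u||_{H^1}^2 = 119268865/126

The H^1 norm (squared) on an interval (0, L) is
  ||u||_{H^1}^2 = ∫_0^L u(x)^2 dx + ∫_0^L u'(x)^2 dx.
Compute u'(x) = -4*x**3 - 6*x**2 - 6*x - 2.
Then u(x)^2 = x**8 + 4*x**7 + 10*x**6 + 16*x**5 + 13*x**4 + 4*x**3 - 8*x**2 - 8*x + 4 and u'(x)^2 = 16*x**6 + 48*x**5 + 84*x**4 + 88*x**3 + 60*x**2 + 24*x + 4.
Integrate each monomial from 0 to 5 using ∫_0^5 c·x^n dx = c·5^(n+1)/(n+1):
  ∫_0^5 u(x)^2 dx = ∫_0^5 (x^8 + 4*x^7 + 10*x^6 + 16*x^5 + 13*x^4 + 4*x^3 - 8*x^2 - 8*x + 4) dx. Term by term:
    ∫_0^5 x^8 dx = 1953125/9;  ∫_0^5 4*x^7 dx = 390625/2;  ∫_0^5 10*x^6 dx = 781250/7;
    ∫_0^5 16*x^5 dx = 125000/3;  ∫_0^5 13*x^4 dx = 8125;  ∫_0^5 4*x^3 dx = 625;
    ∫_0^5 -8*x^2 dx = -1000/3;  ∫_0^5 -8*x dx = -100;  ∫_0^5 4 dx = 20.
  Sum: 1953125/9 + 390625/2 + 781250/7 + 125000/3 + 8125 + 625 − 1000/3 − 100 + 20 = 72316045/126.
  ∫_0^5 u'(x)^2 dx = ∫_0^5 (16*x^6 + 48*x^5 + 84*x^4 + 88*x^3 + 60*x^2 + 24*x + 4) dx. Term by term:
    ∫_0^5 16*x^6 dx = 1250000/7;  ∫_0^5 48*x^5 dx = 125000;  ∫_0^5 84*x^4 dx = 52500;
    ∫_0^5 88*x^3 dx = 13750;  ∫_0^5 60*x^2 dx = 2500;  ∫_0^5 24*x dx = 300;
    ∫_0^5 4 dx = 20.
  Sum: 1250000/7 + 125000 + 52500 + 13750 + 2500 + 300 + 20 = 2608490/7.
Adding: ||u||_{H^1}^2 = 72316045/126 + 2608490/7 = 119268865/126.


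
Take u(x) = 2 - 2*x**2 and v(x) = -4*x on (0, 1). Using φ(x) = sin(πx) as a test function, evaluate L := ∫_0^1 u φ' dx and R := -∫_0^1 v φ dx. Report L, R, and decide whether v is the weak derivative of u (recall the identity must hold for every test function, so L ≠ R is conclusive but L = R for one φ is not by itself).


LHS = 4/π, RHS = 4/π. Yes, v = u' weakly.

u(x) = 2 - 2*x**2, classical derivative u'(x) = -4*x.
φ(x) = sin(πx), so φ'(x) = π*cos(π*x).
Note φ(0) = φ(1) = 0, so the boundary term u·φ vanishes.
LHS = ∫_0^1 u(x) φ'(x) dx = ∫_0^1 (-2*π*x^2*cos(π*x) + 2*π*cos(π*x)) dx. Term by term:
  ∫_0^1 2*π*cos(π*x) dx = 0;  ∫_0^1 -2*π*x^2*cos(π*x) dx = 4/π.
Sum: 0 + 4/π = 4/π.
So LHS = 4/π.
∫_0^1 v(x) φ(x) dx = ∫_0^1 (-4*x*sin(π*x)) dx. Term by term:
  ∫_0^1 -4*x*sin(π*x) dx = -4/π.
So RHS = -∫_0^1 v(x) φ(x) dx = 4/π.
LHS = RHS, so the identity holds for this test φ.
Moreover u is smooth here and v(x) = u'(x) = -4*x pointwise, so the identity holds for every test function. Hence v is the weak derivative of u.


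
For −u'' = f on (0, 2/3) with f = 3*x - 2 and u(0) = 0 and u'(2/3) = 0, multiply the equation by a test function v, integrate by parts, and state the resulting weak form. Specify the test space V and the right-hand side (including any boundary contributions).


V = {v ∈ H^1(0, 2/3) : v(0) = 0} (test functions vanish at x = 0 where u is specified); weak form: ∫_0^2/3 u'v' dx = ∫_0^2/3 (3*x - 2) v dx for all v ∈ V.

Multiply both sides by a test function v and integrate from 0 to 2/3:
  ∫_0^2/3 −u''(x) v(x) dx = ∫_0^2/3 f(x) v(x) dx.
Integrate the LHS by parts once:
  ∫_0^2/3 −u'' v dx = −[u'(x) v(x)]_0^2/3 + ∫_0^2/3 u'(x) v'(x) dx.
Thus ∫_0^2/3 u'(x) v'(x) dx = ∫_0^2/3 f(x) v(x) dx + [u'(x) v(x)]_0^2/3.
Choose V so that boundary terms are either known or forced to vanish.
Mixed BC: u(0) = 0 (Dirichlet) and u'(2/3) = 0 (Neumann). Define V = {v ∈ H^1(0, 2/3) : v(0) = 0}. Then [u' v]_0^2/3 = u'(2/3)·v(2/3) − u'(0)·0 = 0.
Weak formulation: find u (satisfying any essential BC) such that ∫_0^2/3 u'(x) v'(x) dx = ∫_0^2/3 f v dx for all v ∈ V (Dirichlet at 0 absorbed into V; the Neumann datum at x = 2/3 is zero, so no boundary term remains).
Substituting f(x) = 3*x - 2, the right-hand side is ∫_0^2/3 (3*x - 2) v dx.
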